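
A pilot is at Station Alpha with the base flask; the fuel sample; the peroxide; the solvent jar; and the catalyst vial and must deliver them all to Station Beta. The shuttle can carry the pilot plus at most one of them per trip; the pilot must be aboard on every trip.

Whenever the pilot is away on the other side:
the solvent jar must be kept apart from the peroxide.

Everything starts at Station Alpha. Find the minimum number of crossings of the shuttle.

9

Counting alone: the pilot can take at most 1 across per trip to Station Beta, so moving all 5 needs at least 5 loaded trips out, with a return between consecutive ones — at least 9 crossings.
The plan below uses exactly 9 crossings, so it is optimal:
1. Pilot goes to Station Beta with the peroxide.  [Station Alpha: the base flask, the catalyst vial, the fuel sample, the solvent jar | Station Beta: the peroxide]
2. Pilot goes back to Station Alpha alone.  [Station Alpha: the base flask, the catalyst vial, the fuel sample, the solvent jar | Station Beta: the peroxide]
3. Pilot goes to Station Beta with the base flask.  [Station Alpha: the catalyst vial, the fuel sample, the solvent jar | Station Beta: the base flask, the peroxide]
4. Pilot goes back to Station Alpha alone.  [Station Alpha: the catalyst vial, the fuel sample, the solvent jar | Station Beta: the base flask, the peroxide]
5. Pilot goes to Station Beta with the fuel sample.  [Station Alpha: the catalyst vial, the solvent jar | Station Beta: the base flask, the fuel sample, the peroxide]
6. Pilot goes back to Station Alpha alone.  [Station Alpha: the catalyst vial, the solvent jar | Station Beta: the base flask, the fuel sample, the peroxide]
7. Pilot goes to Station Beta with the catalyst vial.  [Station Alpha: the solvent jar | Station Beta: the base flask, the catalyst vial, the fuel sample, the peroxide]
8. Pilot goes back to Station Alpha alone.  [Station Alpha: the solvent jar | Station Beta: the base flask, the catalyst vial, the fuel sample, the peroxide]
9. Pilot goes to Station Beta with the solvent jar.  [Station Alpha: — | Station Beta: the base flask, the catalyst vial, the fuel sample, the peroxide, the solvent jar]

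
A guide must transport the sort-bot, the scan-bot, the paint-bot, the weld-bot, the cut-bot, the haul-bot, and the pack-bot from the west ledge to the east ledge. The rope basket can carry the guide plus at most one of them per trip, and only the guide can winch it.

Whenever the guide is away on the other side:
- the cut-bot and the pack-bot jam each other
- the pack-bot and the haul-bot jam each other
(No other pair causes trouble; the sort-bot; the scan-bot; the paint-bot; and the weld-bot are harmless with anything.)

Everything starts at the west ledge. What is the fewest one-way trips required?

15

Counting alone: the guide can take at most 1 across per trip to the east ledge, so moving all 7 needs at least 7 loaded trips out, with a return between consecutive ones — at least 13 crossings.
The safety rule pushes this higher. Following every safe sequence of crossings, the most of the 7 that can be at the east ledge as the rope basket arrives there on crossing 13 is 6 — never all 7.
So no plan with fewer than 15 crossings exists, and this one achieves 15:
1. Guide goes to the east ledge with the pack-bot.  [the west ledge: the cut-bot, the haul-bot, the paint-bot, the scan-bot, the sort-bot, the weld-bot | the east ledge: the pack-bot]
2. Guide goes back to the west ledge alone.  [the west ledge: the cut-bot, the haul-bot, the paint-bot, the scan-bot, the sort-bot, the weld-bot | the east ledge: the pack-bot]
3. Guide goes to the east ledge with the sort-bot.  [the west ledge: the cut-bot, the haul-bot, the paint-bot, the scan-bot, the weld-bot | the east ledge: the pack-bot, the sort-bot]
4. Guide goes back to the west ledge alone.  [the west ledge: the cut-bot, the haul-bot, the paint-bot, the scan-bot, the weld-bot | the east ledge: the pack-bot, the sort-bot]
5. Guide goes to the east ledge with the scan-bot.  [the west ledge: the cut-bot, the haul-bot, the paint-bot, the weld-bot | the east ledge: the pack-bot, the scan-bot, the sort-bot]
6. Guide goes back to the west ledge alone.  [the west ledge: the cut-bot, the haul-bot, the paint-bot, the weld-bot | the east ledge: the pack-bot, the scan-bot, the sort-bot]
7. Guide goes to the east ledge with the paint-bot.  [the west ledge: the cut-bot, the haul-bot, the weld-bot | the east ledge: the pack-bot, the paint-bot, the scan-bot, the sort-bot]
8. Guide goes back to the west ledge alone.  [the west ledge: the cut-bot, the haul-bot, the weld-bot | the east ledge: the pack-bot, the paint-bot, the scan-bot, the sort-bot]
9. Guide goes to the east ledge with the weld-bot.  [the west ledge: the cut-bot, the haul-bot | the east ledge: the pack-bot, the paint-bot, the scan-bot, the sort-bot, the weld-bot]
10. Guide goes back to the west ledge alone.  [the west ledge: the cut-bot, the haul-bot | the east ledge: the pack-bot, the paint-bot, the scan-bot, the sort-bot, the weld-bot]
11. Guide goes to the east ledge with the cut-bot.  [the west ledge: the haul-bot | the east ledge: the cut-bot, the pack-bot, the paint-bot, the scan-bot, the sort-bot, the weld-bot]
12. Guide goes back to the west ledge with the pack-bot.  [the west ledge: the haul-bot, the pack-bot | the east ledge: the cut-bot, the paint-bot, the scan-bot, the sort-bot, the weld-bot]
13. Guide goes to the east ledge with the haul-bot.  [the west ledge: the pack-bot | the east ledge: the cut-bot, the haul-bot, the paint-bot, the scan-bot, the sort-bot, the weld-bot]
14. Guide goes back to the west ledge alone.  [the west ledge: the pack-bot | the east ledge: the cut-bot, the haul-bot, the paint-bot, the scan-bot, the sort-bot, the weld-bot]
15. Guide goes to the east ledge with the pack-bot.  [the west ledge: — | the east ledge: the cut-bot, the haul-bot, the pack-bot, the paint-bot, the scan-bot, the sort-bot, the weld-bot]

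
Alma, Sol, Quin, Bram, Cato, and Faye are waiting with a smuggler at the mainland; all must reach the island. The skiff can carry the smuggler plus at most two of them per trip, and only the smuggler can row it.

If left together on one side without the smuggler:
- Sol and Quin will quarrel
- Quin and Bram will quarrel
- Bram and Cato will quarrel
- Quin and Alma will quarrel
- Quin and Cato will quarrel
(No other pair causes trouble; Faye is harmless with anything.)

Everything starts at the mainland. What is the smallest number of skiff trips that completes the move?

Counting alone: the smuggler can take at most 2 across per trip to the island, so moving all 6 needs at least 3 loaded trips out, with a return between consecutive ones — at least 5 crossings.
The safety rule pushes this higher. Following every safe sequence of crossings, the most of the 6 that can be at the island as the skiff arrives there on crossings 5, 7 is 4, 5 respectively — never all 6.
So no plan with fewer than 9 crossings exists, and this one achieves 9:
1. Smuggler goes to the island with Bram and Quin.  [the mainland: Alma, Cato, Faye, Sol | the island: Bram, Quin]
2. Smuggler goes back to the mainland with Quin.  [the mainland: Alma, Cato, Faye, Quin, Sol | the island: Bram]
3. Smuggler goes to the island with Alma and Quin.  [the mainland: Cato, Faye, Sol | the island: Alma, Bram, Quin]
4. Smuggler goes back to the mainland with Quin.  [the mainland: Cato, Faye, Quin, Sol | the island: Alma, Bram]
5. Smuggler goes to the island with Quin and Sol.  [the mainland: Cato, Faye | the island: Alma, Bram, Quin, Sol]
6. Smuggler goes back to the mainland with Quin.  [the mainland: Cato, Faye, Quin | the island: Alma, Bram, Sol]
7. Smuggler goes to the island with Faye and Quin.  [the mainland: Cato | the island: Alma, Bram, Faye, Quin, Sol]
8. Smuggler goes back to the mainland with Quin.  [the mainland: Cato, Quin | the island: Alma, Bram, Faye, Sol]
9. Smuggler goes to the island with Cato and Quin.  [the mainland: — | the island: Alma, Bram, Cato, Faye, Quin, Sol]

9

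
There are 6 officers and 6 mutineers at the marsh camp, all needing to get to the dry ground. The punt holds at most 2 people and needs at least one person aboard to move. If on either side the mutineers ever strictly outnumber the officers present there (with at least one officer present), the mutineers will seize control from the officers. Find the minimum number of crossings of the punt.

impossible

Following every safe sequence of crossings from the start, the most of the 12 that can be at the dry ground as the punt arrives there on crossings 1, 3, 5, 7, 9 is 2, 3, 4, 5, 6 respectively; the best ever achieved is 6 of 12.
From crossing 11 on, no configuration arises that was not already reachable earlier: only 15 distinct safe configurations (who is on which side, and where the punt is) can ever be reached, none of them has everyone across, and every continuation just revisits them. They are: 0 officers + 0 mutineers across (punt back at the start); 0 officers + 1 mutineer across (punt there); 0 officers + 1 mutineer across (punt back at the start); 0 officers + 2 mutineers across (punt there); 0 officers + 2 mutineers across (punt back at the start); 0 officers + 3 mutineers across (punt there); 0 officers + 3 mutineers across (punt back at the start); 0 officers + 4 mutineers across (punt there); 0 officers + 4 mutineers across (punt back at the start); 0 officers + 5 mutineers across (punt there); 0 officers + 5 mutineers across (punt back at the start); 0 officers + 6 mutineers across (punt there); 1 officer + 1 mutineer across (punt there); 1 officer + 1 mutineer across (punt back at the start); 2 officers + 2 mutineers across (punt there). So no valid plan exists.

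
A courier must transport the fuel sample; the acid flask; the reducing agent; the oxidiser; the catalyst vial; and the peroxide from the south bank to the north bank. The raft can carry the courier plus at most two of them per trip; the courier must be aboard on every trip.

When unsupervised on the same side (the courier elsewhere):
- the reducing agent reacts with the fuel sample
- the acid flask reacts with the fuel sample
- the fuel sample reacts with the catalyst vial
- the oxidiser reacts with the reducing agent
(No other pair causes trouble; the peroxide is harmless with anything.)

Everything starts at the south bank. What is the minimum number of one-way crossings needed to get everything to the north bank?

7

Counting alone: the courier can take at most 2 across per trip to the north bank, so moving all 6 needs at least 3 loaded trips out, with a return between consecutive ones — at least 5 crossings.
The safety rule pushes this higher. Following every safe sequence of crossings, the most of the 6 that can be at the north bank as the raft arrives there on crossing 5 is 5 — never all 6.
So no plan with fewer than 7 crossings exists, and this one achieves 7:
1. Courier goes to the north bank with the fuel sample and the reducing agent.
2. Courier goes back to the south bank with the fuel sample.
3. Courier goes to the north bank with the acid flask and the fuel sample.
4. Courier goes back to the south bank with the fuel sample.
5. Courier goes to the north bank with the catalyst vial and the peroxide.
6. Courier goes back to the south bank alone.
7. Courier goes to the north bank with the fuel sample and the oxidiser.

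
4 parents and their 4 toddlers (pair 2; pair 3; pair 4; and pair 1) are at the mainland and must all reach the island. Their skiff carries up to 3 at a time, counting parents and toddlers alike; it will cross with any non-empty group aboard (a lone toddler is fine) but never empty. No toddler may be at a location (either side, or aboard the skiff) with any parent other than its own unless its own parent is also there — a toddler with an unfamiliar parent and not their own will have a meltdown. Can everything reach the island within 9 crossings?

Yes — this plan uses 9 crossings (≤ 9):
1. parent 2 and toddler 2 cross → the island.
2. parent 2 crosses ← the mainland.
3. parent 2, parent 3, and toddler 3 cross → the island.
4. parent 2 and toddler 2 cross ← the mainland.
5. parent 1, parent 2, and parent 4 cross → the island.
6. toddler 3 crosses ← the mainland.
7. toddler 2 and toddler 3 cross → the island.
8. toddler 2 crosses ← the mainland.
9. toddler 1, toddler 2, and toddler 4 cross → the island.

Yes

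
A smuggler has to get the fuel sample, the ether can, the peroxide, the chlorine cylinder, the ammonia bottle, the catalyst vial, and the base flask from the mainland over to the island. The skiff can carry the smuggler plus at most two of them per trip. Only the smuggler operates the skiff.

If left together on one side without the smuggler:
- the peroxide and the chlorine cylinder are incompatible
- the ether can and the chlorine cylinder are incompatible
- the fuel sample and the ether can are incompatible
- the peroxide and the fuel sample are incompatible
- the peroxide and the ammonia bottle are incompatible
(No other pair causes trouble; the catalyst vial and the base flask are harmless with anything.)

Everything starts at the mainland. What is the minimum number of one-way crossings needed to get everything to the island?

9

Counting alone: the smuggler can take at most 2 across per trip to the island, so moving all 7 needs at least 4 loaded trips out, with a return between consecutive ones — at least 7 crossings.
The safety rule pushes this higher. Following every safe sequence of crossings, the most of the 7 that can be at the island as the skiff arrives there on crossing 7 is 6 — never all 7.
So no plan with fewer than 9 crossings exists, and this one achieves 9:
1. Smuggler goes to the island with the ether can and the peroxide.
2. Smuggler goes back to the mainland alone.
3. Smuggler goes to the island with the fuel sample.
4. Smuggler goes back to the mainland with the ether can and the peroxide.
5. Smuggler goes to the island with the ammonia bottle and the chlorine cylinder.
6. Smuggler goes back to the mainland alone.
7. Smuggler goes to the island with the base flask and the catalyst vial.
8. Smuggler goes back to the mainland alone.
9. Smuggler goes to the island with the ether can and the peroxide.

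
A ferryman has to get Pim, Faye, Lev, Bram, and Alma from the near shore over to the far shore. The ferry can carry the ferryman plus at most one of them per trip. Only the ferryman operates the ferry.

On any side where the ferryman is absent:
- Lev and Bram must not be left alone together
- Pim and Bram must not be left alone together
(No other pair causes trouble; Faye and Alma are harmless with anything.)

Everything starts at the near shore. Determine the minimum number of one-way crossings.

11

Counting alone: the ferryman can take at most 1 across per trip to the far shore, so moving all 5 needs at least 5 loaded trips out, with a return between consecutive ones — at least 9 crossings.
The safety rule pushes this higher. Following every safe sequence of crossings, the most of the 5 that can be at the far shore as the ferry arrives there on crossing 9 is 4 — never all 5.
So no plan with fewer than 11 crossings exists, and this one achieves 11:
1. Ferryman goes to the far shore with Bram.
2. Ferryman goes back to the near shore alone.
3. Ferryman goes to the far shore with Pim.
4. Ferryman goes back to the near shore with Bram.
5. Ferryman goes to the far shore with Lev.
6. Ferryman goes back to the near shore alone.
7. Ferryman goes to the far shore with Faye.
8. Ferryman goes back to the near shore alone.
9. Ferryman goes to the far shore with Alma.
10. Ferryman goes back to the near shore alone.
11. Ferryman goes to the far shore with Bram.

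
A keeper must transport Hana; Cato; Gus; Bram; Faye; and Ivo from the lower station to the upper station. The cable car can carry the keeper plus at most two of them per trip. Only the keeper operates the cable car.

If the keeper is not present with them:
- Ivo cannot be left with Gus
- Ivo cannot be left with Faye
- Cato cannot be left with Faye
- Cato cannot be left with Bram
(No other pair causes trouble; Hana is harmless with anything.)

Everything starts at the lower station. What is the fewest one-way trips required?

7

Counting alone: the keeper can take at most 2 across per trip to the upper station, so moving all 6 needs at least 3 loaded trips out, with a return between consecutive ones — at least 5 crossings.
The safety rule pushes this higher. Following every safe sequence of crossings, the most of the 6 that can be at the upper station as the cable car arrives there on crossing 5 is 5 — never all 6.
So no plan with fewer than 7 crossings exists, and this one achieves 7:
1. Keeper goes to the upper station with Cato and Ivo.
2. Keeper goes back to the lower station alone.
3. Keeper goes to the upper station with Gus and Hana.
4. Keeper goes back to the lower station with Ivo.
5. Keeper goes to the upper station with Bram and Faye.
6. Keeper goes back to the lower station with Cato.
7. Keeper goes to the upper station with Cato and Ivo.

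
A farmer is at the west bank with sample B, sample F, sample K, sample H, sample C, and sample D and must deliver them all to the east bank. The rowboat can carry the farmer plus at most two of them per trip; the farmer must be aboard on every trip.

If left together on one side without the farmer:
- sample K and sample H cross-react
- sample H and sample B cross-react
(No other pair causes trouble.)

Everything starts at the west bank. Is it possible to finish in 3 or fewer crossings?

Counting alone: the farmer can take at most 2 across per trip to the east bank, so moving all 6 needs at least 3 loaded trips out, with a return between consecutive ones — at least 5 crossings.
Since 3 < 5, 3 crossings cannot be enough. (The shortest complete plan in fact takes 5:)
1. Farmer goes to the east bank with sample B and sample K.
2. Farmer goes back to the west bank alone.
3. Farmer goes to the east bank with sample C and sample F.
4. Farmer goes back to the west bank alone.
5. Farmer goes to the east bank with sample D and sample H.

No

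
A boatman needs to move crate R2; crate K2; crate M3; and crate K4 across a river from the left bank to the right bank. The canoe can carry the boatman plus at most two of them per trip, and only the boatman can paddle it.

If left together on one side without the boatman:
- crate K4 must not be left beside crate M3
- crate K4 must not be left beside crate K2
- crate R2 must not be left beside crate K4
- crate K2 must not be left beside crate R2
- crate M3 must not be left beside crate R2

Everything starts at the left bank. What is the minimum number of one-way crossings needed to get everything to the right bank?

5

Counting alone: the boatman can take at most 2 across per trip to the right bank, so moving all 4 needs at least 2 loaded trips out, with a return between consecutive ones — at least 3 crossings.
The safety rule pushes this higher. Following every safe sequence of crossings, the most of the 4 that can be at the right bank as the canoe arrives there on crossing 3 is 3 — never all 4.
So no plan with fewer than 5 crossings exists, and this one achieves 5:
1. Boatman goes to the right bank with crate K4 and crate R2.
2. Boatman goes back to the left bank with crate R2.
3. Boatman goes to the right bank with crate K2 and crate M3.
4. Boatman goes back to the left bank with crate K4.
5. Boatman goes to the right bank with crate K4 and crate R2.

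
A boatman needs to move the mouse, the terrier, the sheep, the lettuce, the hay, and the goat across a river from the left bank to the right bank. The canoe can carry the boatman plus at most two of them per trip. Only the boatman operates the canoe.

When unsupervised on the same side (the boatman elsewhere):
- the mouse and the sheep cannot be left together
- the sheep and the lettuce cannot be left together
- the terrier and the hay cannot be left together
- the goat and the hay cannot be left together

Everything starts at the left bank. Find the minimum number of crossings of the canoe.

7

Counting alone: the boatman can take at most 2 across per trip to the right bank, so moving all 6 needs at least 3 loaded trips out, with a return between consecutive ones — at least 5 crossings.
The safety rule pushes this higher. Following every safe sequence of crossings, the most of the 6 that can be at the right bank as the canoe arrives there on crossing 5 is 5 — never all 6.
So no plan with fewer than 7 crossings exists, and this one achieves 7:
1. Boatman goes to the right bank with the hay and the sheep.
2. Boatman goes back to the left bank alone.
3. Boatman goes to the right bank with the mouse and the terrier.
4. Boatman goes back to the left bank with the hay and the sheep.
5. Boatman goes to the right bank with the goat and the lettuce.
6. Boatman goes back to the left bank alone.
7. Boatman goes to the right bank with the hay and the sheep.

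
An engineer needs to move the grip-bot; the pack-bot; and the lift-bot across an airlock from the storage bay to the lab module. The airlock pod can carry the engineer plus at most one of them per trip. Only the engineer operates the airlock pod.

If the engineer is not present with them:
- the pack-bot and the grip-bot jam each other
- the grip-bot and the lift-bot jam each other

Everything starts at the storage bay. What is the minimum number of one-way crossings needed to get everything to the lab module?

7

Counting alone: the engineer can take at most 1 across per trip to the lab module, so moving all 3 needs at least 3 loaded trips out, with a return between consecutive ones — at least 5 crossings.
The safety rule pushes this higher. Following every safe sequence of crossings, the most of the 3 that can be at the lab module as the airlock pod arrives there on crossing 5 is 2 — never all 3.
So no plan with fewer than 7 crossings exists, and this one achieves 7:
1. Engineer goes to the lab module with the grip-bot.
2. Engineer goes back to the storage bay alone.
3. Engineer goes to the lab module with the pack-bot.
4. Engineer goes back to the storage bay with the grip-bot.
5. Engineer goes to the lab module with the lift-bot.
6. Engineer goes back to the storage bay alone.
7. Engineer goes to the lab module with the grip-bot.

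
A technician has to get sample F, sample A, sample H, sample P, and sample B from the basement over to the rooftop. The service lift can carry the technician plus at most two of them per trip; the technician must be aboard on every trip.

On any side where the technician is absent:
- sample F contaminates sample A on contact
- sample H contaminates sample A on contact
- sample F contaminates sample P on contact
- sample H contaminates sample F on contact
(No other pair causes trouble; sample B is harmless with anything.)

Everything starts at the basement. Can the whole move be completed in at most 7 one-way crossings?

Yes

Yes — this plan uses 7 crossings (≤ 7):
1. Technician goes to the rooftop with sample A and sample F.  [the basement: sample B, sample H, sample P | the rooftop: sample A, sample F]
2. Technician goes back to the basement with sample F.  [the basement: sample B, sample F, sample H, sample P | the rooftop: sample A]
3. Technician goes to the rooftop with sample F and sample P.  [the basement: sample B, sample H | the rooftop: sample A, sample F, sample P]
4. Technician goes back to the basement with sample F.  [the basement: sample B, sample F, sample H | the rooftop: sample A, sample P]
5. Technician goes to the rooftop with sample B and sample F.  [the basement: sample H | the rooftop: sample A, sample B, sample F, sample P]
6. Technician goes back to the basement with sample F.  [the basement: sample F, sample H | the rooftop: sample A, sample B, sample P]
7. Technician goes to the rooftop with sample F and sample H.  [the basement: — | the rooftop: sample A, sample B, sample F, sample H, sample P]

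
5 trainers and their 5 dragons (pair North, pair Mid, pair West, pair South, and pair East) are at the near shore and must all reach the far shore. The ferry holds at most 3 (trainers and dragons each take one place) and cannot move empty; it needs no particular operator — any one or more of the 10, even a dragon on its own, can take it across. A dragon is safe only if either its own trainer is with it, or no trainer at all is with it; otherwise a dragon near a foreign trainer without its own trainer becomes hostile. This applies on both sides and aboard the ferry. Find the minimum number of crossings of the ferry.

Counting alone: each trip to the far shore takes at most 3 across and each return brings at least 1 back, so after t trips out (and t−1 returns) at most 3t − (t−1) of the 10 are across; that first reaches 10 at t = 5, so at least 9 crossings are needed.
The safety rule pushes this higher. Following every safe sequence of crossings, the most of the 10 that can be at the far shore as the ferry arrives there on crossing 9 is 9 — never all 10.
So no plan with fewer than 11 crossings exists, and this one achieves 11:
1. dragon North and trainer North cross → the far shore.
2. trainer North crosses ← the near shore.
3. dragon Mid, dragon South, and dragon West cross → the far shore.
4. dragon North crosses ← the near shore.
5. trainer Mid, trainer South, and trainer West cross → the far shore.
6. dragon Mid and trainer Mid cross ← the near shore.
7. trainer East, trainer Mid, and trainer North cross → the far shore.
8. dragon West crosses ← the near shore.
9. dragon Mid and dragon North cross → the far shore.
10. dragon North crosses ← the near shore.
11. dragon East, dragon North, and dragon West cross → the far shore.

11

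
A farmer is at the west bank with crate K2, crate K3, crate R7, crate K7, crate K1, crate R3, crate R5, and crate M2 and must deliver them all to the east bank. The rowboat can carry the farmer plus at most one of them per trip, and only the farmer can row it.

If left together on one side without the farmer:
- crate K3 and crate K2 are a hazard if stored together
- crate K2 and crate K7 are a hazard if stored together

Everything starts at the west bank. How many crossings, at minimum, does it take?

17

Counting alone: the farmer can take at most 1 across per trip to the east bank, so moving all 8 needs at least 8 loaded trips out, with a return between consecutive ones — at least 15 crossings.
The safety rule pushes this higher. Following every safe sequence of crossings, the most of the 8 that can be at the east bank as the rowboat arrives there on crossing 15 is 7 — never all 8.
So no plan with fewer than 17 crossings exists, and this one achieves 17:
1. Farmer goes to the east bank with crate K2.
2. Farmer goes back to the west bank alone.
3. Farmer goes to the east bank with crate K3.
4. Farmer goes back to the west bank with crate K2.
5. Farmer goes to the east bank with crate K7.
6. Farmer goes back to the west bank alone.
7. Farmer goes to the east bank with crate R7.
8. Farmer goes back to the west bank alone.
9. Farmer goes to the east bank with crate K1.
10. Farmer goes back to the west bank alone.
11. Farmer goes to the east bank with crate R3.
12. Farmer goes back to the west bank alone.
13. Farmer goes to the east bank with crate R5.
14. Farmer goes back to the west bank alone.
15. Farmer goes to the east bank with crate M2.
16. Farmer goes back to the west bank alone.
17. Farmer goes to the east bank with crate K2.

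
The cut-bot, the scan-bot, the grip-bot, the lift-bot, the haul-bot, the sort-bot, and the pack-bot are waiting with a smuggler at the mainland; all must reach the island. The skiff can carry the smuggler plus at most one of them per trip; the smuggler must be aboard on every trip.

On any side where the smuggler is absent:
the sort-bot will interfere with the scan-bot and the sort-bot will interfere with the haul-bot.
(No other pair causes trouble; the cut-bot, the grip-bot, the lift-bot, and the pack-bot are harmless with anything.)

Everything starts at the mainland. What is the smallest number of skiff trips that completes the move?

Counting alone: the smuggler can take at most 1 across per trip to the island, so moving all 7 needs at least 7 loaded trips out, with a return between consecutive ones — at least 13 crossings.
The safety rule pushes this higher. Following every safe sequence of crossings, the most of the 7 that can be at the island as the skiff arrives there on crossing 13 is 6 — never all 7.
So no plan with fewer than 15 crossings exists, and this one achieves 15:
1. Smuggler goes to the island with the sort-bot.
2. Smuggler goes back to the mainland alone.
3. Smuggler goes to the island with the cut-bot.
4. Smuggler goes back to the mainland alone.
5. Smuggler goes to the island with the scan-bot.
6. Smuggler goes back to the mainland with the sort-bot.
7. Smuggler goes to the island with the haul-bot.
8. Smuggler goes back to the mainland alone.
9. Smuggler goes to the island with the grip-bot.
10. Smuggler goes back to the mainland alone.
11. Smuggler goes to the island with the lift-bot.
12. Smuggler goes back to the mainland alone.
13. Smuggler goes to the island with the pack-bot.
14. Smuggler goes back to the mainland alone.
15. Smuggler goes to the island with the sort-bot.

15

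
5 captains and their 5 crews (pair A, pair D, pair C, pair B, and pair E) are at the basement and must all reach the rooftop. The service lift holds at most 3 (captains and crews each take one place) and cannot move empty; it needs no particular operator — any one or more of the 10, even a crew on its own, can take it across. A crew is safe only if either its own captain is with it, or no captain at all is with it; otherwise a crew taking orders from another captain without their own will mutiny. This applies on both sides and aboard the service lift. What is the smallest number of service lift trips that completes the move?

Counting alone: each trip to the rooftop takes at most 3 across and each return brings at least 1 back, so after t trips out (and t−1 returns) at most 3t − (t−1) of the 10 are across; that first reaches 10 at t = 5, so at least 9 crossings are needed.
The safety rule pushes this higher. Following every safe sequence of crossings, the most of the 10 that can be at the rooftop as the service lift arrives there on crossing 9 is 9 — never all 10.
So no plan with fewer than 11 crossings exists, and this one achieves 11:
1. captain A and crew A cross → the rooftop.
2. captain A crosses ← the basement.
3. crew B, crew C, and crew D cross → the rooftop.
4. crew A crosses ← the basement.
5. captain B, captain C, and captain D cross → the rooftop.
6. captain D and crew D cross ← the basement.
7. captain A, captain D, and captain E cross → the rooftop.
8. crew C crosses ← the basement.
9. crew A and crew D cross → the rooftop.
10. crew A crosses ← the basement.
11. crew A, crew C, and crew E cross → the rooftop.

11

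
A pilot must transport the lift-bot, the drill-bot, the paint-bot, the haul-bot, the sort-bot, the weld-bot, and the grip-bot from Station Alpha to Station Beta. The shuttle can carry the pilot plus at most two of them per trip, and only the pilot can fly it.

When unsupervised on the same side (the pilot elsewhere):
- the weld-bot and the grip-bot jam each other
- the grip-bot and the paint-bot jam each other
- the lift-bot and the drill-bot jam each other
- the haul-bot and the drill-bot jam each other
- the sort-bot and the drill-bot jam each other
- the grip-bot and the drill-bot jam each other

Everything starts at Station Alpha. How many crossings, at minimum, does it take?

9

Counting alone: the pilot can take at most 2 across per trip to Station Beta, so moving all 7 needs at least 4 loaded trips out, with a return between consecutive ones — at least 7 crossings.
The safety rule pushes this higher. Following every safe sequence of crossings, the most of the 7 that can be at Station Beta as the shuttle arrives there on crossing 7 is 6 — never all 7.
So no plan with fewer than 9 crossings exists, and this one achieves 9:
1. Pilot goes to Station Beta with the drill-bot and the grip-bot.  [Station Alpha: the haul-bot, the lift-bot, the paint-bot, the sort-bot, the weld-bot | Station Beta: the drill-bot, the grip-bot]
2. Pilot goes back to Station Alpha with the drill-bot.  [Station Alpha: the drill-bot, the haul-bot, the lift-bot, the paint-bot, the sort-bot, the weld-bot | Station Beta: the grip-bot]
3. Pilot goes to Station Beta with the drill-bot and the lift-bot.  [Station Alpha: the haul-bot, the paint-bot, the sort-bot, the weld-bot | Station Beta: the drill-bot, the grip-bot, the lift-bot]
4. Pilot goes back to Station Alpha with the drill-bot.  [Station Alpha: the drill-bot, the haul-bot, the paint-bot, the sort-bot, the weld-bot | Station Beta: the grip-bot, the lift-bot]
5. Pilot goes to Station Beta with the haul-bot and the sort-bot.  [Station Alpha: the drill-bot, the paint-bot, the weld-bot | Station Beta: the grip-bot, the haul-bot, the lift-bot, the sort-bot]
6. Pilot goes back to Station Alpha alone.  [Station Alpha: the drill-bot, the paint-bot, the weld-bot | Station Beta: the grip-bot, the haul-bot, the lift-bot, the sort-bot]
7. Pilot goes to Station Beta with the paint-bot and the weld-bot.  [Station Alpha: the drill-bot | Station Beta: the grip-bot, the haul-bot, the lift-bot, the paint-bot, the sort-bot, the weld-bot]
8. Pilot goes back to Station Alpha with the grip-bot.  [Station Alpha: the drill-bot, the grip-bot | Station Beta: the haul-bot, the lift-bot, the paint-bot, the sort-bot, the weld-bot]
9. Pilot goes to Station Beta with the drill-bot and the grip-bot.  [Station Alpha: — | Station Beta: the drill-bot, the grip-bot, the haul-bot, the lift-bot, the paint-bot, the sort-bot, the weld-bot]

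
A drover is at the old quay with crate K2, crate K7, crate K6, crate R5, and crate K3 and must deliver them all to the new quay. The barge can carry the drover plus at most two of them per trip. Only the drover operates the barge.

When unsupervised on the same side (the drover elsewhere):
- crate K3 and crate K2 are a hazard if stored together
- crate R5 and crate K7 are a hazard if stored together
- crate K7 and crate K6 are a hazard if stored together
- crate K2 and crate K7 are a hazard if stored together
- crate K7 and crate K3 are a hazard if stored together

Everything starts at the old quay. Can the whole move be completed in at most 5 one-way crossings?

Counting alone: the drover can take at most 2 across per trip to the new quay, so moving all 5 needs at least 3 loaded trips out, with a return between consecutive ones — at least 5 crossings.
The safety rule pushes this higher. Following every safe sequence of crossings, the most of the 5 that can be at the new quay as the barge arrives there on crossing 5 is 4 — never all 5.
So the move cannot be finished within 5 crossings. (The shortest complete plan takes 7:)
1. Drover goes to the new quay with crate K2 and crate K7.  [the old quay: crate K3, crate K6, crate R5 | the new quay: crate K2, crate K7]
2. Drover goes back to the old quay with crate K2.  [the old quay: crate K2, crate K3, crate K6, crate R5 | the new quay: crate K7]
3. Drover goes to the new quay with crate K2 and crate K6.  [the old quay: crate K3, crate R5 | the new quay: crate K2, crate K6, crate K7]
4. Drover goes back to the old quay with crate K7.  [the old quay: crate K3, crate K7, crate R5 | the new quay: crate K2, crate K6]
5. Drover goes to the new quay with crate K7 and crate R5.  [the old quay: crate K3 | the new quay: crate K2, crate K6, crate K7, crate R5]
6. Drover goes back to the old quay with crate K7.  [the old quay: crate K3, crate K7 | the new quay: crate K2, crate K6, crate R5]
7. Drover goes to the new quay with crate K3 and crate K7.  [the old quay: — | the new quay: crate K2, crate K3, crate K6, crate K7, crate R5]

No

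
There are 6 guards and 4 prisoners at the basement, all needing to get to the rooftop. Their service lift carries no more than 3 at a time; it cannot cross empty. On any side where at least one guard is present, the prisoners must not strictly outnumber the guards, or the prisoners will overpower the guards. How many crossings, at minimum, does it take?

9

Counting alone: each trip to the rooftop takes at most 3 across and each return brings at least 1 back, so after t trips out (and t−1 returns) at most 3t − (t−1) of the 10 are across; that first reaches 10 at t = 5, so at least 9 crossings are needed.
The plan below uses exactly 9 crossings, so it is optimal:
1. 2 prisoners → the rooftop.  (the basement: 6G 2P; the rooftop: 0G 2P)
2. 1 prisoner ← the basement.  (the basement: 6G 3P; the rooftop: 0G 1P)
3. 3 prisoners → the rooftop.  (the basement: 6G 0P; the rooftop: 0G 4P)
4. 1 prisoner ← the basement.  (the basement: 6G 1P; the rooftop: 0G 3P)
5. 3 guards → the rooftop.  (the basement: 3G 1P; the rooftop: 3G 3P)
6. 1 prisoner ← the basement.  (the basement: 3G 2P; the rooftop: 3G 2P)
7. 1 guard and 2 prisoners → the rooftop.  (the basement: 2G 0P; the rooftop: 4G 4P)
8. 1 prisoner ← the basement.  (the basement: 2G 1P; the rooftop: 4G 3P)
9. 2 guards and 1 prisoner → the rooftop.  (the basement: 0G 0P; the rooftop: 6G 4P)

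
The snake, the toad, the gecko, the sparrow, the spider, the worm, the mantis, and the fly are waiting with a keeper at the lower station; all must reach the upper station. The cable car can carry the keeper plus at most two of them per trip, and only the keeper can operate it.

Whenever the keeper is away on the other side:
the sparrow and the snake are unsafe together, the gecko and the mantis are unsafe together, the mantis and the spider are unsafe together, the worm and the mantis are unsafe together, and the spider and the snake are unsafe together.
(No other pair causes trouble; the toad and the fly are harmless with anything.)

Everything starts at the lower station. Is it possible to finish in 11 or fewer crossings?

Yes — this plan uses 9 crossings (≤ 11):
1. Keeper goes to the upper station with the mantis and the snake.
2. Keeper goes back to the lower station alone.
3. Keeper goes to the upper station with the gecko and the toad.
4. Keeper goes back to the lower station with the mantis.
5. Keeper goes to the upper station with the spider and the worm.
6. Keeper goes back to the lower station with the snake.
7. Keeper goes to the upper station with the fly and the sparrow.
8. Keeper goes back to the lower station alone.
9. Keeper goes to the upper station with the mantis and the snake.

Yes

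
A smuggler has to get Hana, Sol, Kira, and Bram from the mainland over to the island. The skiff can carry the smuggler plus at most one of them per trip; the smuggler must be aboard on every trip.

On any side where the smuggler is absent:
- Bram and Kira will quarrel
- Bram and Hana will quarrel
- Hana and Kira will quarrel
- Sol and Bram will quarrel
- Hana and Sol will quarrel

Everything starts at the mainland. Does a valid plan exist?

Whatever the first load, the items left behind include a forbidden pair without the smuggler. No opening move is safe, so no plan exists.

No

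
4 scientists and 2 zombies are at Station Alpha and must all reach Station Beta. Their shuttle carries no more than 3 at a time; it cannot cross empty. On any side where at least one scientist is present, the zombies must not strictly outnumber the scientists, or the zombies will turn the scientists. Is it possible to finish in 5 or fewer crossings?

Yes

Yes — this plan uses 5 crossings (≤ 5):
1. 2 zombies → Station Beta.  (Station Alpha: 4S 0Z; Station Beta: 0S 2Z)
2. 1 zombie ← Station Alpha.  (Station Alpha: 4S 1Z; Station Beta: 0S 1Z)
3. 2 scientists and 1 zombie → Station Beta.  (Station Alpha: 2S 0Z; Station Beta: 2S 2Z)
4. 1 zombie ← Station Alpha.  (Station Alpha: 2S 1Z; Station Beta: 2S 1Z)
5. 2 scientists and 1 zombie → Station Beta.  (Station Alpha: 0S 0Z; Station Beta: 4S 2Z)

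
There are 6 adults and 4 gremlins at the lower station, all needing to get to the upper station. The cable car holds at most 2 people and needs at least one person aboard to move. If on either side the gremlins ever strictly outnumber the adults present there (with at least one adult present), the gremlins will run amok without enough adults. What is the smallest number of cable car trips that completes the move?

17

Counting alone: each trip to the upper station takes at most 2 across and each return brings at least 1 back, so after t trips out (and t−1 returns) at most 2t − (t−1) of the 10 are across; that first reaches 10 at t = 9, so at least 17 crossings are needed.
The plan below uses exactly 17 crossings, so it is optimal:
1. 2 gremlins → the upper station.  (the lower station: 6A 2G; the upper station: 0A 2G)
2. 1 gremlin ← the lower station.  (the lower station: 6A 3G; the upper station: 0A 1G)
3. 2 gremlins → the upper station.  (the lower station: 6A 1G; the upper station: 0A 3G)
4. 1 gremlin ← the lower station.  (the lower station: 6A 2G; the upper station: 0A 2G)
5. 2 adults → the upper station.  (the lower station: 4A 2G; the upper station: 2A 2G)
6. 1 gremlin ← the lower station.  (the lower station: 4A 3G; the upper station: 2A 1G)
7. 1 adult and 1 gremlin → the upper station.  (the lower station: 3A 2G; the upper station: 3A 2G)
8. 1 gremlin ← the lower station.  (the lower station: 3A 3G; the upper station: 3A 1G)
9. 2 gremlins → the upper station.  (the lower station: 3A 1G; the upper station: 3A 3G)
10. 1 gremlin ← the lower station.  (the lower station: 3A 2G; the upper station: 3A 2G)
11. 1 adult and 1 gremlin → the upper station.  (the lower station: 2A 1G; the upper station: 4A 3G)
12. 1 gremlin ← the lower station.  (the lower station: 2A 2G; the upper station: 4A 2G)
13. 2 gremlins → the upper station.  (the lower station: 2A 0G; the upper station: 4A 4G)
14. 1 gremlin ← the lower station.  (the lower station: 2A 1G; the upper station: 4A 3G)
15. 1 adult and 1 gremlin → the upper station.  (the lower station: 1A 0G; the upper station: 5A 4G)
16. 1 gremlin ← the lower station.  (the lower station: 1A 1G; the upper station: 5A 3G)
17. 1 adult and 1 gremlin → the upper station.  (the lower station: 0A 0G; the upper station: 6A 4G)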